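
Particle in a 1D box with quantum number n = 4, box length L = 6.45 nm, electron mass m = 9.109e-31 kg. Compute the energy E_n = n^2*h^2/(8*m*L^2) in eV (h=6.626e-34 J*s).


E = n^2 * h^2 / (8 * m * L^2)
= 4^2 * (6.626e-34)^2 / (8 * 9.109e-31 * (6.45e-9)^2)
= 16 * 4.3904e-67 / (8 * 9.109e-31 * 4.1603e-17)
= 2.3171e-20 J
= 0.1446 eV

0.1446


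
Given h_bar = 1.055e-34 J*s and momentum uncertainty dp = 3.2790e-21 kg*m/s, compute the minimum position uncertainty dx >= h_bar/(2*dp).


dx = h_bar / (2 * dp)
= 1.055e-34 / (2 * 3.2790e-21)
= 1.055e-34 / 6.5580e-21
= 1.6087e-14 m

1.6087e-14


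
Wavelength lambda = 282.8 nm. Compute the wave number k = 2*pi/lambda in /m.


k = 2 * pi / lambda
= 6.2832 / (282.8e-9)
= 6.2832 / 2.8280e-07
= 2.2218e+07 /m

2.2218e+07


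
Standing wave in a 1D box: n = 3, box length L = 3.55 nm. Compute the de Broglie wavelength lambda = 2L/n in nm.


lambda = 2L / n
= 2 * 3.55 / 3
= 7.1 / 3
= 2.3667 nm

2.3667


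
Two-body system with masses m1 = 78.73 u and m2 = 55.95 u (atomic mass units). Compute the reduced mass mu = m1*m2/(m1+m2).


mu = m1 * m2 / (m1 + m2)
= 78.73 * 55.95 / (78.73 + 55.95)
= 4404.9435 / 134.68
= 32.7067 u

32.7067


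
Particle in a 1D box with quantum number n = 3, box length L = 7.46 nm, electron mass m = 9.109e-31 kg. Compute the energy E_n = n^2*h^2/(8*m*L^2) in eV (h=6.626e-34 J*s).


E = n^2 * h^2 / (8 * m * L^2)
= 3^2 * (6.626e-34)^2 / (8 * 9.109e-31 * (7.46e-9)^2)
= 9 * 4.3904e-67 / (8 * 9.109e-31 * 5.5652e-17)
= 9.7433e-21 J
= 0.0608 eV

0.0608


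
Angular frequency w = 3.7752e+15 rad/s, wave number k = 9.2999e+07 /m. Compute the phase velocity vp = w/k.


vp = w / k
= 3.7752e+15 / 9.2999e+07
= 4.0594e+07 m/s

4.0594e+07


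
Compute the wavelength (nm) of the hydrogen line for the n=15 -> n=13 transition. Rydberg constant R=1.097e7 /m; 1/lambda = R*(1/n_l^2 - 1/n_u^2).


1/lambda = R * (1/n_l^2 - 1/n_u^2)
= 1.097e7 * (1/13^2 - 1/15^2)
= 1.097e7 * (0.005917 - 0.004444)
= 1.097e7 * 0.001473
= 1.6156e+04 /m
lambda = 1 / 1.6156e+04 = 61897.708 nm

61897.708


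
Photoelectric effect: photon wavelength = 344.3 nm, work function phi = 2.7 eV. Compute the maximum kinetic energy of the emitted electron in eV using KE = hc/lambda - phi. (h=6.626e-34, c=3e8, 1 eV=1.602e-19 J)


E_photon = hc / lambda
= (6.626e-34)(3e8) / (344.3e-9)
= 5.7735e-19 J
= 3.6039 eV
KE = E_photon - phi
= 3.6039 - 2.7
= 0.9039 eV

0.9039


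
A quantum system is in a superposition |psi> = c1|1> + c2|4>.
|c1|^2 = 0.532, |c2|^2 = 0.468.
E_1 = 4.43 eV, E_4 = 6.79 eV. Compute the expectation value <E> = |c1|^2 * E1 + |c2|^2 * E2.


<E> = |c1|^2 * E1 + |c2|^2 * E2
= 0.532 * 4.43 + 0.468 * 6.79
= 2.3568 + 3.1777
= 5.5345 eV

5.5345


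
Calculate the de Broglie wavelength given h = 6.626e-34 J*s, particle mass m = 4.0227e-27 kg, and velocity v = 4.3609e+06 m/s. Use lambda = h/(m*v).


lambda = h / (m * v)
= 6.626e-34 / (4.0227e-27 * 4.3609e+06)
= 6.626e-34 / 1.7543e-20
= 3.7771e-14 m

3.7771e-14


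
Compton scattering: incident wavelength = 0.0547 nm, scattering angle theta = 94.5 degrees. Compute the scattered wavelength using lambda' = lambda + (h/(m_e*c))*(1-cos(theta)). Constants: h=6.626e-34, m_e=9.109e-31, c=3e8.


Compton wavelength: h/(m_e*c) = 2.4247e-12 m
d_lambda = 2.4247e-12 * (1 - cos(94.5 deg))
= 2.4247e-12 * 1.078459
= 2.6149e-12 m = 0.002615 nm
lambda' = 0.0547 + 0.002615
= 0.057315 nm

0.057315


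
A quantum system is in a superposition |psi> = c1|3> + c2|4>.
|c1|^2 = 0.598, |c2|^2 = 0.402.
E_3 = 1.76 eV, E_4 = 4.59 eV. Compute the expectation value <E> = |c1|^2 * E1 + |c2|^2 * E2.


<E> = |c1|^2 * E1 + |c2|^2 * E2
= 0.598 * 1.76 + 0.402 * 4.59
= 1.0525 + 1.8452
= 2.8977 eV

2.8977


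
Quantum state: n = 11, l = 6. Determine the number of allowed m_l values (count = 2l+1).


m_l ranges from -l to +l in integer steps
So m_l goes from -6 to +6
Count = 2l + 1 = 2*6 + 1
= 13

13


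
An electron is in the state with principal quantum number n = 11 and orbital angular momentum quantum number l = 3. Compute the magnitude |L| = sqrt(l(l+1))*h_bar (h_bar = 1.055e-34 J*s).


L = sqrt(l*(l+1)) * h_bar
= sqrt(3 * 4) * 1.055e-34
= sqrt(12) * 1.055e-34
= 3.4641 * 1.055e-34
= 3.6546e-34 J*s

3.6546e-34


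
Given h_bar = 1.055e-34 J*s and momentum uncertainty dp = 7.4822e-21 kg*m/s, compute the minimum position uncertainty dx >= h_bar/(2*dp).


dx = h_bar / (2 * dp)
= 1.055e-34 / (2 * 7.4822e-21)
= 1.055e-34 / 1.4964e-20
= 7.0501e-15 m

7.0501e-15


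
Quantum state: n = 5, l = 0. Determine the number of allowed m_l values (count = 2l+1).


m_l ranges from -l to +l in integer steps
So m_l goes from -0 to +0
Count = 2l + 1 = 2*0 + 1
= 1

1


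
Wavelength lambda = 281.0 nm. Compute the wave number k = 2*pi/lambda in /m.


k = 2 * pi / lambda
= 6.2832 / (281.0e-9)
= 6.2832 / 2.8100e-07
= 2.2360e+07 /m

2.2360e+07


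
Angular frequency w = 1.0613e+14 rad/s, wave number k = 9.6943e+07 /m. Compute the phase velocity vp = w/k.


vp = w / k
= 1.0613e+14 / 9.6943e+07
= 1.0948e+06 m/s

1.0948e+06


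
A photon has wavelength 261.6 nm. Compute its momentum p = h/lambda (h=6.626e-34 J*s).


p = h / lambda
= 6.626e-34 / (261.6e-9)
= 6.626e-34 / 2.6160e-07
= 2.5329e-27 kg*m/s

2.5329e-27


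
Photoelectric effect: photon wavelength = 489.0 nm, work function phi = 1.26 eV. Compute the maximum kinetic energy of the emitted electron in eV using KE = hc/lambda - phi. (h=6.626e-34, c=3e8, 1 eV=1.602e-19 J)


E_photon = hc / lambda
= (6.626e-34)(3e8) / (489.0e-9)
= 4.0650e-19 J
= 2.5375 eV
KE = E_photon - phi
= 2.5375 - 1.26
= 1.2775 eV

1.2775


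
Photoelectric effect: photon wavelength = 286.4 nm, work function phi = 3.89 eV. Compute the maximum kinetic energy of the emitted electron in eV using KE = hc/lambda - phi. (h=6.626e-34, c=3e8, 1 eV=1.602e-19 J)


E_photon = hc / lambda
= (6.626e-34)(3e8) / (286.4e-9)
= 6.9406e-19 J
= 4.3325 eV
KE = E_photon - phi
= 4.3325 - 3.89
= 0.4425 eV

0.4425


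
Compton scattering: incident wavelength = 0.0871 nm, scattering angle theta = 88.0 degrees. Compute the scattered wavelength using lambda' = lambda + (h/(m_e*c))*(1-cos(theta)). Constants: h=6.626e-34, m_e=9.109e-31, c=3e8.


Compton wavelength: h/(m_e*c) = 2.4247e-12 m
d_lambda = 2.4247e-12 * (1 - cos(88.0 deg))
= 2.4247e-12 * 0.965101
= 2.3401e-12 m = 0.00234 nm
lambda' = 0.0871 + 0.00234
= 0.08944 nm

0.08944


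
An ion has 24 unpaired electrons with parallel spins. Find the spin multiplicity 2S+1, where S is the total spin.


Total spin S = N * (1/2) = 24 * 0.5 = 12.0
Spin multiplicity = 2S + 1
= 2 * 12.0 + 1
= 25

25


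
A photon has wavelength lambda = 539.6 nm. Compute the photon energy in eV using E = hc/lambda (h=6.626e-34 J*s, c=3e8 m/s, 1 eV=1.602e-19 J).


E = hc / lambda
= (6.626e-34)(3e8) / (539.6e-9)
= 1.9878e-25 / 5.3960e-07
= 3.6838e-19 J
Converting to eV: 3.6838e-19 / 1.602e-19
= 2.2995 eV

2.2995


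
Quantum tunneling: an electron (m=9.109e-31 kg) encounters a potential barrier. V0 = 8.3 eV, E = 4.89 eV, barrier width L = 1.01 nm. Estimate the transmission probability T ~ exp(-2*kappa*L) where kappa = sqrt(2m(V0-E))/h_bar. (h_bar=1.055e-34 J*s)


V0 - E = 3.41 eV = 5.4628e-19 J
kappa = sqrt(2 * m * (V0-E)) / h_bar
= sqrt(2 * 9.109e-31 * 5.4628e-19) / 1.055e-34
= 9.4560e+09 /m
2*kappa*L = 2 * 9.4560e+09 * 1.01e-9
= 19.1011
T = exp(-19.1011) = 5.064197e-09

5.064197e-09


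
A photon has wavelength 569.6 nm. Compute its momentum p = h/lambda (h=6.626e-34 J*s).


p = h / lambda
= 6.626e-34 / (569.6e-9)
= 6.626e-34 / 5.6960e-07
= 1.1633e-27 kg*m/s

1.1633e-27


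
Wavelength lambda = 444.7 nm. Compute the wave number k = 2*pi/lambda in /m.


k = 2 * pi / lambda
= 6.2832 / (444.7e-9)
= 6.2832 / 4.4470e-07
= 1.4129e+07 /m

1.4129e+07


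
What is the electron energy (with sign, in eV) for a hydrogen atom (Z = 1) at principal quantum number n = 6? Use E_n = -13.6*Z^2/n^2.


E_n = -13.6 * Z^2 / n^2
= -13.6 * 1^2 / 6^2
= -13.6 * 1 / 36
= -0.3778 eV

-0.3778


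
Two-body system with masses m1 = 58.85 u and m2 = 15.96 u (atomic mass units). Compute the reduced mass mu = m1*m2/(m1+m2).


mu = m1 * m2 / (m1 + m2)
= 58.85 * 15.96 / (58.85 + 15.96)
= 939.246 / 74.81
= 12.5551 u

12.5551


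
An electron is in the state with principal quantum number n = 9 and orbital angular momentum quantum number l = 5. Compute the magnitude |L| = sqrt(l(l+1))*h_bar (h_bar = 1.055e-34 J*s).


L = sqrt(l*(l+1)) * h_bar
= sqrt(5 * 6) * 1.055e-34
= sqrt(30) * 1.055e-34
= 5.4772 * 1.055e-34
= 5.7785e-34 J*s

5.7785e-34


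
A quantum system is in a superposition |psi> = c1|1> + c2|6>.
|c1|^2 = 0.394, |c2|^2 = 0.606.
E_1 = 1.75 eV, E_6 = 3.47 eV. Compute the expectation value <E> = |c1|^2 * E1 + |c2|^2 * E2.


<E> = |c1|^2 * E1 + |c2|^2 * E2
= 0.394 * 1.75 + 0.606 * 3.47
= 0.6895 + 2.1028
= 2.7923 eV

2.7923


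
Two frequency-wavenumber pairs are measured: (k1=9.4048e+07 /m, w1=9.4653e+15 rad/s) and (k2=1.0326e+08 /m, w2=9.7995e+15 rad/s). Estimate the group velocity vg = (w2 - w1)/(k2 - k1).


vg = (w2 - w1) / (k2 - k1)
= (9.7995e+15 - 9.4653e+15) / (1.0326e+08 - 9.4048e+07)
= 3.3420e+14 / 9.2120e+06
= 3.6279e+07 m/s

3.6279e+07


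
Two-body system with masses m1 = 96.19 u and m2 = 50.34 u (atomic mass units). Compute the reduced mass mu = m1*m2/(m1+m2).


mu = m1 * m2 / (m1 + m2)
= 96.19 * 50.34 / (96.19 + 50.34)
= 4842.2046 / 146.53
= 33.0458 u

33.0458


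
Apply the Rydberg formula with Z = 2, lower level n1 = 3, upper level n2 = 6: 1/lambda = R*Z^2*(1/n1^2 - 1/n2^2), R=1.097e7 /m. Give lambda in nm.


1/lambda = R * Z^2 * (1/n1^2 - 1/n2^2)
= 1.097e7 * 2^2 * (1/3^2 - 1/6^2)
= 1.097e7 * 4 * (0.111111 - 0.027778)
= 3.6567e+06 /m
lambda = 1 / 3.6567e+06
= 273.4731 nm

273.4731


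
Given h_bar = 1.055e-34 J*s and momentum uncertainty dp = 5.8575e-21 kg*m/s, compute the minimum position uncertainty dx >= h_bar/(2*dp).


dx = h_bar / (2 * dp)
= 1.055e-34 / (2 * 5.8575e-21)
= 1.055e-34 / 1.1715e-20
= 9.0055e-15 m

9.0055e-15


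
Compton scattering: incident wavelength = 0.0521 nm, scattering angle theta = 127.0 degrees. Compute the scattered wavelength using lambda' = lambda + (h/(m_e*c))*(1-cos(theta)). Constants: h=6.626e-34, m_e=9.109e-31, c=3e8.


Compton wavelength: h/(m_e*c) = 2.4247e-12 m
d_lambda = 2.4247e-12 * (1 - cos(127.0 deg))
= 2.4247e-12 * 1.601815
= 3.8839e-12 m = 0.003884 nm
lambda' = 0.0521 + 0.003884
= 0.055984 nm

0.055984


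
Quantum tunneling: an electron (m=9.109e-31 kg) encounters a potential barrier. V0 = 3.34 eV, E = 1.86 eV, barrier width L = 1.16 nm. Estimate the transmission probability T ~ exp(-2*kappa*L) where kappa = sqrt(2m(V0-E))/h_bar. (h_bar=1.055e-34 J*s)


V0 - E = 1.48 eV = 2.3710e-19 J
kappa = sqrt(2 * m * (V0-E)) / h_bar
= sqrt(2 * 9.109e-31 * 2.3710e-19) / 1.055e-34
= 6.2296e+09 /m
2*kappa*L = 2 * 6.2296e+09 * 1.16e-9
= 14.4527
T = exp(-14.4527) = 5.287941e-07

5.287941e-07


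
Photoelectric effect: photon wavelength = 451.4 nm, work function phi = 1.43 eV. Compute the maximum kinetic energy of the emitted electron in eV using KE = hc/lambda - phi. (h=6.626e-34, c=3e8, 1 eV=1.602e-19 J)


E_photon = hc / lambda
= (6.626e-34)(3e8) / (451.4e-9)
= 4.4036e-19 J
= 2.7488 eV
KE = E_photon - phi
= 2.7488 - 1.43
= 1.3188 eV

1.3188


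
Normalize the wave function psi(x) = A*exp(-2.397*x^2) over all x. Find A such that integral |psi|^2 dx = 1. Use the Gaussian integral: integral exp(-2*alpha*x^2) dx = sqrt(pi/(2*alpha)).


integral |psi|^2 dx = A^2 * sqrt(pi/(2*alpha)) = 1
A^2 = sqrt(2*alpha/pi)
= sqrt(2 * 2.397 / pi)
= 1.235305
A = sqrt(1.235305)
= 1.1114

1.1114


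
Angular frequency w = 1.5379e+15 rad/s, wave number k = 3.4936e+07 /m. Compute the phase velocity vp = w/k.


vp = w / k
= 1.5379e+15 / 3.4936e+07
= 4.4020e+07 m/s

4.4020e+07


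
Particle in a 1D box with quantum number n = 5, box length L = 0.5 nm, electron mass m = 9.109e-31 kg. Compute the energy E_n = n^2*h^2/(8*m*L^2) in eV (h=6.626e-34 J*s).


E = n^2 * h^2 / (8 * m * L^2)
= 5^2 * (6.626e-34)^2 / (8 * 9.109e-31 * (0.5e-9)^2)
= 25 * 4.3904e-67 / (8 * 9.109e-31 * 2.5000e-19)
= 6.0248e-18 J
= 37.608 eV

37.608


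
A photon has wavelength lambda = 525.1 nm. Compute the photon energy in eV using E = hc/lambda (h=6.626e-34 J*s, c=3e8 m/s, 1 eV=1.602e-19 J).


E = hc / lambda
= (6.626e-34)(3e8) / (525.1e-9)
= 1.9878e-25 / 5.2510e-07
= 3.7856e-19 J
Converting to eV: 3.7856e-19 / 1.602e-19
= 2.363 eV

2.363


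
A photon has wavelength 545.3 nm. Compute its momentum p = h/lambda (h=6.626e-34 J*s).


p = h / lambda
= 6.626e-34 / (545.3e-9)
= 6.626e-34 / 5.4530e-07
= 1.2151e-27 kg*m/s

1.2151e-27


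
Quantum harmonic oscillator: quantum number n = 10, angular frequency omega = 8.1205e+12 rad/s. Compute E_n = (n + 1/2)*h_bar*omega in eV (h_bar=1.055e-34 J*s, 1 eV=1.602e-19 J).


E = (n + 1/2) * h_bar * omega
= (10 + 0.5) * 1.055e-34 * 8.1205e+12
= 10.5 * 8.5671e-22
= 8.9955e-21 J
= 0.0562 eV

0.0562


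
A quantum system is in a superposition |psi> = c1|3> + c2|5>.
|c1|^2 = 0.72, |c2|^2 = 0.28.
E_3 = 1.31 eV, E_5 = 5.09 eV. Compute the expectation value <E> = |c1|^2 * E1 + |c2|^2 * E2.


<E> = |c1|^2 * E1 + |c2|^2 * E2
= 0.72 * 1.31 + 0.28 * 5.09
= 0.9432 + 1.4252
= 2.3684 eV

2.3684


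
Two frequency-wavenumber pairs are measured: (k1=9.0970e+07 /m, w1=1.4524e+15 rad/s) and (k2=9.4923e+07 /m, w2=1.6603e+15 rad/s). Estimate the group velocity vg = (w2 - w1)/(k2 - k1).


vg = (w2 - w1) / (k2 - k1)
= (1.6603e+15 - 1.4524e+15) / (9.4923e+07 - 9.0970e+07)
= 2.0790e+14 / 3.9530e+06
= 5.2593e+07 m/s

5.2593e+07


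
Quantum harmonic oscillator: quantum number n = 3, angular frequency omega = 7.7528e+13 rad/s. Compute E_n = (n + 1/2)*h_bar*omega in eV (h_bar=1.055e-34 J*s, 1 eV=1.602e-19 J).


E = (n + 1/2) * h_bar * omega
= (3 + 0.5) * 1.055e-34 * 7.7528e+13
= 3.5 * 8.1792e-21
= 2.8627e-20 J
= 0.1787 eV

0.1787


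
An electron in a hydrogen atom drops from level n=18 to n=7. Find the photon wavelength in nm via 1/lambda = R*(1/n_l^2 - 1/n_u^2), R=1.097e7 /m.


1/lambda = R * (1/n_l^2 - 1/n_u^2)
= 1.097e7 * (1/7^2 - 1/18^2)
= 1.097e7 * (0.020408 - 0.003086)
= 1.097e7 * 0.017322
= 1.9002e+05 /m
lambda = 1 / 1.9002e+05 = 5262.6171 nm

5262.6171


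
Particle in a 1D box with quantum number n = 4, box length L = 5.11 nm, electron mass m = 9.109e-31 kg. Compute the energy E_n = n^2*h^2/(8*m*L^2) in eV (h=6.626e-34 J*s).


E = n^2 * h^2 / (8 * m * L^2)
= 4^2 * (6.626e-34)^2 / (8 * 9.109e-31 * (5.11e-9)^2)
= 16 * 4.3904e-67 / (8 * 9.109e-31 * 2.6112e-17)
= 3.6916e-20 J
= 0.2304 eV

0.2304


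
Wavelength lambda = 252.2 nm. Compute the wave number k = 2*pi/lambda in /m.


k = 2 * pi / lambda
= 6.2832 / (252.2e-9)
= 6.2832 / 2.5220e-07
= 2.4914e+07 /m

2.4914e+07


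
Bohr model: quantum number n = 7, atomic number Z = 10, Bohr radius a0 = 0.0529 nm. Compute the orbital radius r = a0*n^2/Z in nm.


r = a0 * n^2 / Z
= 0.0529 * 7^2 / 10
= 0.0529 * 49 / 10
= 0.2592 nm

0.2592


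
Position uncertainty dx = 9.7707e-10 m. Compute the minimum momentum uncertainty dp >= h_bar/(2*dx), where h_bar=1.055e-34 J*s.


dp = h_bar / (2 * dx)
= 1.055e-34 / (2 * 9.7707e-10)
= 1.055e-34 / 1.9541e-09
= 5.3988e-26 kg*m/s

5.3988e-26


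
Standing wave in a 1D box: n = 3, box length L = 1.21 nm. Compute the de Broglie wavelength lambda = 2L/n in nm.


lambda = 2L / n
= 2 * 1.21 / 3
= 2.42 / 3
= 0.8067 nm

0.8067


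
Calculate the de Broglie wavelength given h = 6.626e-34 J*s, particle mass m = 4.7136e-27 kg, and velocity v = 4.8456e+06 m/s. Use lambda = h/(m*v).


lambda = h / (m * v)
= 6.626e-34 / (4.7136e-27 * 4.8456e+06)
= 6.626e-34 / 2.2840e-20
= 2.9010e-14 m

2.9010e-14


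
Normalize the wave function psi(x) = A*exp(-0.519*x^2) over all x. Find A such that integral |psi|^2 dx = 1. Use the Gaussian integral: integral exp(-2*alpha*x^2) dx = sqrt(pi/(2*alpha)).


integral |psi|^2 dx = A^2 * sqrt(pi/(2*alpha)) = 1
A^2 = sqrt(2*alpha/pi)
= sqrt(2 * 0.519 / pi)
= 0.574809
A = sqrt(0.574809)
= 0.7582

0.7582


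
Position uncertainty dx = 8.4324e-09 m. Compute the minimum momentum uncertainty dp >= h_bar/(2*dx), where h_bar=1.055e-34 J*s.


dp = h_bar / (2 * dx)
= 1.055e-34 / (2 * 8.4324e-09)
= 1.055e-34 / 1.6865e-08
= 6.2556e-27 kg*m/s

6.2556e-27


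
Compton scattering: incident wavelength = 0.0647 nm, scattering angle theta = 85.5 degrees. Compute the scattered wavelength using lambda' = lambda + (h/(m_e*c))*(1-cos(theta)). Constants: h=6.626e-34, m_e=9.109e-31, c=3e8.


Compton wavelength: h/(m_e*c) = 2.4247e-12 m
d_lambda = 2.4247e-12 * (1 - cos(85.5 deg))
= 2.4247e-12 * 0.921541
= 2.2345e-12 m = 0.002234 nm
lambda' = 0.0647 + 0.002234
= 0.066934 nm

0.066934


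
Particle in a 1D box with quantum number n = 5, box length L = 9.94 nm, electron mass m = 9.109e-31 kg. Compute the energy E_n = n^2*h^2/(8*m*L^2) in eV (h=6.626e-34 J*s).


E = n^2 * h^2 / (8 * m * L^2)
= 5^2 * (6.626e-34)^2 / (8 * 9.109e-31 * (9.94e-9)^2)
= 25 * 4.3904e-67 / (8 * 9.109e-31 * 9.8804e-17)
= 1.5244e-20 J
= 0.0952 eV

0.0952


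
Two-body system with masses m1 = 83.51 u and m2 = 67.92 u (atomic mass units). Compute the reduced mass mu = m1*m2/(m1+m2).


mu = m1 * m2 / (m1 + m2)
= 83.51 * 67.92 / (83.51 + 67.92)
= 5671.9992 / 151.43
= 37.4562 u

37.4562


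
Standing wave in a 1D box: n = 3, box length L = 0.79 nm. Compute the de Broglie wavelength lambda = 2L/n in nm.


lambda = 2L / n
= 2 * 0.79 / 3
= 1.58 / 3
= 0.5267 nm

0.5267


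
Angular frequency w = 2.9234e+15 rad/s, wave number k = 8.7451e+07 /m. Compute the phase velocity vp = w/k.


vp = w / k
= 2.9234e+15 / 8.7451e+07
= 3.3429e+07 m/s

3.3429e+07


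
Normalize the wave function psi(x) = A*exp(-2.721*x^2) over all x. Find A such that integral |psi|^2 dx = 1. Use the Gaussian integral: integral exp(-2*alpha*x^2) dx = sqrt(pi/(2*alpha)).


integral |psi|^2 dx = A^2 * sqrt(pi/(2*alpha)) = 1
A^2 = sqrt(2*alpha/pi)
= sqrt(2 * 2.721 / pi)
= 1.316147
A = sqrt(1.316147)
= 1.1472

1.1472


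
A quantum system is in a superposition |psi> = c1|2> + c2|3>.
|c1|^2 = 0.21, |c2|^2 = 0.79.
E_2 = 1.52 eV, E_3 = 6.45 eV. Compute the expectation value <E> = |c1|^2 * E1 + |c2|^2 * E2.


<E> = |c1|^2 * E1 + |c2|^2 * E2
= 0.21 * 1.52 + 0.79 * 6.45
= 0.3192 + 5.0955
= 5.4147 eV

5.4147


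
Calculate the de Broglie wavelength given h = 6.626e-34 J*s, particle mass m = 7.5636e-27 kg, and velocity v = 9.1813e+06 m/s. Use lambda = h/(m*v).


lambda = h / (m * v)
= 6.626e-34 / (7.5636e-27 * 9.1813e+06)
= 6.626e-34 / 6.9444e-20
= 9.5415e-15 m

9.5415e-15


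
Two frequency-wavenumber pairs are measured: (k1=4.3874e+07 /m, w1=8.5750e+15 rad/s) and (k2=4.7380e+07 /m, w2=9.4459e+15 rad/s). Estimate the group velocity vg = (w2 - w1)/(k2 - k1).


vg = (w2 - w1) / (k2 - k1)
= (9.4459e+15 - 8.5750e+15) / (4.7380e+07 - 4.3874e+07)
= 8.7090e+14 / 3.5060e+06
= 2.4840e+08 m/s

2.4840e+08


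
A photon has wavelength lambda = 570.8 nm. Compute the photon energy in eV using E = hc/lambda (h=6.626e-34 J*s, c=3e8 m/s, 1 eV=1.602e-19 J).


E = hc / lambda
= (6.626e-34)(3e8) / (570.8e-9)
= 1.9878e-25 / 5.7080e-07
= 3.4825e-19 J
Converting to eV: 3.4825e-19 / 1.602e-19
= 2.1738 eV

2.1738


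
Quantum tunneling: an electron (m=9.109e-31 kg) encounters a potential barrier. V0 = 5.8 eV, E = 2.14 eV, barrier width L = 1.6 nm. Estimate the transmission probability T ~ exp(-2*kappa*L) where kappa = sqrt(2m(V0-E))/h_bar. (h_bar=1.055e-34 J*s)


V0 - E = 3.66 eV = 5.8633e-19 J
kappa = sqrt(2 * m * (V0-E)) / h_bar
= sqrt(2 * 9.109e-31 * 5.8633e-19) / 1.055e-34
= 9.7965e+09 /m
2*kappa*L = 2 * 9.7965e+09 * 1.6e-9
= 31.3487
T = exp(-31.3487) = 2.429005e-14

2.429005e-14


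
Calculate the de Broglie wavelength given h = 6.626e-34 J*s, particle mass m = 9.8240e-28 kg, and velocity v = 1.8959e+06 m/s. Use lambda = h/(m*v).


lambda = h / (m * v)
= 6.626e-34 / (9.8240e-28 * 1.8959e+06)
= 6.626e-34 / 1.8625e-21
= 3.5575e-13 m

3.5575e-13


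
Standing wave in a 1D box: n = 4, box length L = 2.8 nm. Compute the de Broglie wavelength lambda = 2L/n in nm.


lambda = 2L / n
= 2 * 2.8 / 4
= 5.6 / 4
= 1.4 nm

1.4


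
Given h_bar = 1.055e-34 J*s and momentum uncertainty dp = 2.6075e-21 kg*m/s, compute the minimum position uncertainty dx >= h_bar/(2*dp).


dx = h_bar / (2 * dp)
= 1.055e-34 / (2 * 2.6075e-21)
= 1.055e-34 / 5.2150e-21
= 2.0230e-14 m

2.0230e-14


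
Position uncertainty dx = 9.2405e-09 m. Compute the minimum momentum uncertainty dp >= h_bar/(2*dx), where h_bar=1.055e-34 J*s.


dp = h_bar / (2 * dx)
= 1.055e-34 / (2 * 9.2405e-09)
= 1.055e-34 / 1.8481e-08
= 5.7086e-27 kg*m/s

5.7086e-27


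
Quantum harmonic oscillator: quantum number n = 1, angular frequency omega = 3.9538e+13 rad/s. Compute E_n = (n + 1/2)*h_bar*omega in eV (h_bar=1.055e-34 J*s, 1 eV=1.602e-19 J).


E = (n + 1/2) * h_bar * omega
= (1 + 0.5) * 1.055e-34 * 3.9538e+13
= 1.5 * 4.1713e-21
= 6.2569e-21 J
= 0.0391 eV

0.0391


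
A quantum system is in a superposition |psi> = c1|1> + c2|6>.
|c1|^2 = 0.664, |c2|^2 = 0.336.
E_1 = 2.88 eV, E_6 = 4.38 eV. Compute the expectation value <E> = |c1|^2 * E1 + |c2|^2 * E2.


<E> = |c1|^2 * E1 + |c2|^2 * E2
= 0.664 * 2.88 + 0.336 * 4.38
= 1.9123 + 1.4717
= 3.384 eV

3.384


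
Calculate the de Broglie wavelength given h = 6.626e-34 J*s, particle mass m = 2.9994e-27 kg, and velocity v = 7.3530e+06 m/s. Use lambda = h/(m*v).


lambda = h / (m * v)
= 6.626e-34 / (2.9994e-27 * 7.3530e+06)
= 6.626e-34 / 2.2055e-20
= 3.0044e-14 m

3.0044e-14


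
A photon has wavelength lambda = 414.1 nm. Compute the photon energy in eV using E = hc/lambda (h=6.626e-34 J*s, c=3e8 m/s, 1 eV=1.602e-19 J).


E = hc / lambda
= (6.626e-34)(3e8) / (414.1e-9)
= 1.9878e-25 / 4.1410e-07
= 4.8003e-19 J
Converting to eV: 4.8003e-19 / 1.602e-19
= 2.9964 eV

2.9964


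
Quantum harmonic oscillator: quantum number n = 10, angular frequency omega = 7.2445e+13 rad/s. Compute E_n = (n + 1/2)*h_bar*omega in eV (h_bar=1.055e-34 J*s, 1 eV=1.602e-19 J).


E = (n + 1/2) * h_bar * omega
= (10 + 0.5) * 1.055e-34 * 7.2445e+13
= 10.5 * 7.6429e-21
= 8.0251e-20 J
= 0.5009 eV

0.5009


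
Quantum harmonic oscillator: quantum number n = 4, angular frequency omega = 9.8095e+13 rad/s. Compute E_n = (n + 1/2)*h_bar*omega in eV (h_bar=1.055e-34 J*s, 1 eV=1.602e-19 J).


E = (n + 1/2) * h_bar * omega
= (4 + 0.5) * 1.055e-34 * 9.8095e+13
= 4.5 * 1.0349e-20
= 4.6571e-20 J
= 0.2907 eV

0.2907


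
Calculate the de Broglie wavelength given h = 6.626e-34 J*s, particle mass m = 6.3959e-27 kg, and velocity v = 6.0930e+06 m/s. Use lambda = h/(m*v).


lambda = h / (m * v)
= 6.626e-34 / (6.3959e-27 * 6.0930e+06)
= 6.626e-34 / 3.8970e-20
= 1.7003e-14 m

1.7003e-14


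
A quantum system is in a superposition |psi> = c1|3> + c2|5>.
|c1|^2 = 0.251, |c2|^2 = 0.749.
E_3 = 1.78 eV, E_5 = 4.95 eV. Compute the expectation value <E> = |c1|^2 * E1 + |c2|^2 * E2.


<E> = |c1|^2 * E1 + |c2|^2 * E2
= 0.251 * 1.78 + 0.749 * 4.95
= 0.4468 + 3.7076
= 4.1543 eV

4.1543


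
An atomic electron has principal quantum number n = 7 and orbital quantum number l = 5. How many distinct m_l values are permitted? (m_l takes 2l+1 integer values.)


m_l ranges from -l to +l in integer steps
So m_l goes from -5 to +5
Count = 2l + 1 = 2*5 + 1
= 11

11


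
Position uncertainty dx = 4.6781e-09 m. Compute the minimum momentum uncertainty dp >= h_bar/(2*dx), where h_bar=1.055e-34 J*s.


dp = h_bar / (2 * dx)
= 1.055e-34 / (2 * 4.6781e-09)
= 1.055e-34 / 9.3562e-09
= 1.1276e-26 kg*m/s

1.1276e-26


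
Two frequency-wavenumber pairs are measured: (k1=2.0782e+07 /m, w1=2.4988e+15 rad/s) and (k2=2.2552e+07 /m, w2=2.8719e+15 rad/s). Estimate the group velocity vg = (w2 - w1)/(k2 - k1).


vg = (w2 - w1) / (k2 - k1)
= (2.8719e+15 - 2.4988e+15) / (2.2552e+07 - 2.0782e+07)
= 3.7310e+14 / 1.7700e+06
= 2.1079e+08 m/s

2.1079e+08


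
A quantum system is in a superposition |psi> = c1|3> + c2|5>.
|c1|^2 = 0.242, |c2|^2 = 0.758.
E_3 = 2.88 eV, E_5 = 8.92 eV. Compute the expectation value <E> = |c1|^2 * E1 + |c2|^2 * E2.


<E> = |c1|^2 * E1 + |c2|^2 * E2
= 0.242 * 2.88 + 0.758 * 8.92
= 0.697 + 6.7614
= 7.4583 eV

7.4583


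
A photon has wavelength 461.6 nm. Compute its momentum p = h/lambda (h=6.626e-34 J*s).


p = h / lambda
= 6.626e-34 / (461.6e-9)
= 6.626e-34 / 4.6160e-07
= 1.4354e-27 kg*m/s

1.4354e-27


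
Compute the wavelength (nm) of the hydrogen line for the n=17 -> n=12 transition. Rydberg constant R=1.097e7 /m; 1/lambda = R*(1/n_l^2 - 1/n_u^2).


1/lambda = R * (1/n_l^2 - 1/n_u^2)
= 1.097e7 * (1/12^2 - 1/17^2)
= 1.097e7 * (0.006944 - 0.00346)
= 1.097e7 * 0.003484
= 3.8222e+04 /m
lambda = 1 / 3.8222e+04 = 26162.8894 nm

26162.8894


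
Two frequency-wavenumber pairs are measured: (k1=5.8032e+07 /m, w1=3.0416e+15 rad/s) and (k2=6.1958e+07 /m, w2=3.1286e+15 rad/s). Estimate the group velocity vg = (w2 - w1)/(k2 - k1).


vg = (w2 - w1) / (k2 - k1)
= (3.1286e+15 - 3.0416e+15) / (6.1958e+07 - 5.8032e+07)
= 8.7000e+13 / 3.9260e+06
= 2.2160e+07 m/s

2.2160e+07


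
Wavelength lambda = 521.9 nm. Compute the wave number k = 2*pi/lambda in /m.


k = 2 * pi / lambda
= 6.2832 / (521.9e-9)
= 6.2832 / 5.2190e-07
= 1.2039e+07 /m

1.2039e+07


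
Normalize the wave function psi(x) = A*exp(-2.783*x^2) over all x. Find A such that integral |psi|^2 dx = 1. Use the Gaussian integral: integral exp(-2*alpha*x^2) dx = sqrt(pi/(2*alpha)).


integral |psi|^2 dx = A^2 * sqrt(pi/(2*alpha)) = 1
A^2 = sqrt(2*alpha/pi)
= sqrt(2 * 2.783 / pi)
= 1.331057
A = sqrt(1.331057)
= 1.1537

1.1537


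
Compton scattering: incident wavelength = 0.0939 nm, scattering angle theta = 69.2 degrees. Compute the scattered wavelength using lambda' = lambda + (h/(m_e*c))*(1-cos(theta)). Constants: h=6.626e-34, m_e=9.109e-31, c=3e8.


Compton wavelength: h/(m_e*c) = 2.4247e-12 m
d_lambda = 2.4247e-12 * (1 - cos(69.2 deg))
= 2.4247e-12 * 0.644893
= 1.5637e-12 m = 0.001564 nm
lambda' = 0.0939 + 0.001564
= 0.095464 nm

0.095464


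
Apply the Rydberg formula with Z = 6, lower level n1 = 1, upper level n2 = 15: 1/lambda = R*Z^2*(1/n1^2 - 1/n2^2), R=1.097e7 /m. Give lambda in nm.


1/lambda = R * Z^2 * (1/n1^2 - 1/n2^2)
= 1.097e7 * 6^2 * (1/1^2 - 1/15^2)
= 1.097e7 * 36 * (1.0 - 0.004444)
= 3.9316e+08 /m
lambda = 1 / 3.9316e+08
= 2.5435 nm

2.5435


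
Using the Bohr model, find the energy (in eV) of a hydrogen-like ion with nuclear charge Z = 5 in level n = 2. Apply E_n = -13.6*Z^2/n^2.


E_n = -13.6 * Z^2 / n^2
= -13.6 * 5^2 / 2^2
= -13.6 * 25 / 4
= -85.0 eV

-85.0


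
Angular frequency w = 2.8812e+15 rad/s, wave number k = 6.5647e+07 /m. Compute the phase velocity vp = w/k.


vp = w / k
= 2.8812e+15 / 6.5647e+07
= 4.3889e+07 m/s

4.3889e+07


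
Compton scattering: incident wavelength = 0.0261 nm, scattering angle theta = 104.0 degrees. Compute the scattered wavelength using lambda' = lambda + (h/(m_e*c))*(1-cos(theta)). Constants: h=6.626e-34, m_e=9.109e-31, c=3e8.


Compton wavelength: h/(m_e*c) = 2.4247e-12 m
d_lambda = 2.4247e-12 * (1 - cos(104.0 deg))
= 2.4247e-12 * 1.241922
= 3.0113e-12 m = 0.003011 nm
lambda' = 0.0261 + 0.003011
= 0.029111 nm

0.029111


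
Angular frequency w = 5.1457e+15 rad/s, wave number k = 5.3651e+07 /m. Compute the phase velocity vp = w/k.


vp = w / k
= 5.1457e+15 / 5.3651e+07
= 9.5911e+07 m/s

9.5911e+07


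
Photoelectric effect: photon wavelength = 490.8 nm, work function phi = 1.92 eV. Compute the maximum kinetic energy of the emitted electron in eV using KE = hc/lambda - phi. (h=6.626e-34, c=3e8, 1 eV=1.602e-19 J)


E_photon = hc / lambda
= (6.626e-34)(3e8) / (490.8e-9)
= 4.0501e-19 J
= 2.5282 eV
KE = E_photon - phi
= 2.5282 - 1.92
= 0.6082 eV

0.6082


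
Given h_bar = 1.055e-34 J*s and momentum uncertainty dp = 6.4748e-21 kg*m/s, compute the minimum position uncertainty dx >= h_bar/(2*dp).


dx = h_bar / (2 * dp)
= 1.055e-34 / (2 * 6.4748e-21)
= 1.055e-34 / 1.2950e-20
= 8.1470e-15 m

8.1470e-15


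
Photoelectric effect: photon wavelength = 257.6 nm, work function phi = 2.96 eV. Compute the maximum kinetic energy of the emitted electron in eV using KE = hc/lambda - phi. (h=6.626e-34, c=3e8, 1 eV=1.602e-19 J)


E_photon = hc / lambda
= (6.626e-34)(3e8) / (257.6e-9)
= 7.7166e-19 J
= 4.8169 eV
KE = E_photon - phi
= 4.8169 - 2.96
= 1.8569 eV

1.8569


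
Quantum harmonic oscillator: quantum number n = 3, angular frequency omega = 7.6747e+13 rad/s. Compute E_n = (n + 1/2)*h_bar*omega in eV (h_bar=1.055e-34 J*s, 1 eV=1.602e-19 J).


E = (n + 1/2) * h_bar * omega
= (3 + 0.5) * 1.055e-34 * 7.6747e+13
= 3.5 * 8.0968e-21
= 2.8339e-20 J
= 0.1769 eV

0.1769


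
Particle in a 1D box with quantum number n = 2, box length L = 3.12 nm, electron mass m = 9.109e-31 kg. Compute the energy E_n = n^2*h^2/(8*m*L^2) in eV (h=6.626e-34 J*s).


E = n^2 * h^2 / (8 * m * L^2)
= 2^2 * (6.626e-34)^2 / (8 * 9.109e-31 * (3.12e-9)^2)
= 4 * 4.3904e-67 / (8 * 9.109e-31 * 9.7344e-18)
= 2.4757e-20 J
= 0.1545 eV

0.1545


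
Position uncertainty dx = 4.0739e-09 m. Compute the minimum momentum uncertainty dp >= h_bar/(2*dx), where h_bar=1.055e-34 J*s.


dp = h_bar / (2 * dx)
= 1.055e-34 / (2 * 4.0739e-09)
= 1.055e-34 / 8.1478e-09
= 1.2948e-26 kg*m/s

1.2948e-26


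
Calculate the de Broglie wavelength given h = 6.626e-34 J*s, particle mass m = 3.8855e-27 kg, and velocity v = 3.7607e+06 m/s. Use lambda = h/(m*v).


lambda = h / (m * v)
= 6.626e-34 / (3.8855e-27 * 3.7607e+06)
= 6.626e-34 / 1.4612e-20
= 4.5346e-14 m

4.5346e-14


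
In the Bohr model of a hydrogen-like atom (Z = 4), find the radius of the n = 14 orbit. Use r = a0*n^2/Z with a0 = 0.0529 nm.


r = a0 * n^2 / Z
= 0.0529 * 14^2 / 4
= 0.0529 * 196 / 4
= 2.5921 nm

2.5921


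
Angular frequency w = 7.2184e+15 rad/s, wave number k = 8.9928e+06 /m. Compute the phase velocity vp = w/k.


vp = w / k
= 7.2184e+15 / 8.9928e+06
= 8.0269e+08 m/s

8.0269e+08


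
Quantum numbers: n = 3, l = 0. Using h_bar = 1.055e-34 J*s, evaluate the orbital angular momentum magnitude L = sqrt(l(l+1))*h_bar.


L = sqrt(l*(l+1)) * h_bar
= sqrt(0 * 1) * 1.055e-34
= sqrt(0) * 1.055e-34
= 0.0 * 1.055e-34
= 0.0000e+00 J*s

0.0000e+00


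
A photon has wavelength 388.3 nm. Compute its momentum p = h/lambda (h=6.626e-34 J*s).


p = h / lambda
= 6.626e-34 / (388.3e-9)
= 6.626e-34 / 3.8830e-07
= 1.7064e-27 kg*m/s

1.7064e-27


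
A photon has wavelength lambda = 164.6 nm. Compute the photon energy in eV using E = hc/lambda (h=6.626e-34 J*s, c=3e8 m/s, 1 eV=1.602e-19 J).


E = hc / lambda
= (6.626e-34)(3e8) / (164.6e-9)
= 1.9878e-25 / 1.6460e-07
= 1.2077e-18 J
Converting to eV: 1.2077e-18 / 1.602e-19
= 7.5384 eV

7.5384


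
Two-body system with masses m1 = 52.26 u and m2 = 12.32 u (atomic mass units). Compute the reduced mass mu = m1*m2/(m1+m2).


mu = m1 * m2 / (m1 + m2)
= 52.26 * 12.32 / (52.26 + 12.32)
= 643.8432 / 64.58
= 9.9697 u

9.9697


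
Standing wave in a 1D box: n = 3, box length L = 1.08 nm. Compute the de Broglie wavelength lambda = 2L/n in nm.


lambda = 2L / n
= 2 * 1.08 / 3
= 2.16 / 3
= 0.72 nm

0.72


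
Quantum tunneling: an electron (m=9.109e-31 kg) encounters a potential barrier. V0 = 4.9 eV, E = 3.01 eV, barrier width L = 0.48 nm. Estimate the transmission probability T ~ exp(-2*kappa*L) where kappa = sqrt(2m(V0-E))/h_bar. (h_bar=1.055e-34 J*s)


V0 - E = 1.89 eV = 3.0278e-19 J
kappa = sqrt(2 * m * (V0-E)) / h_bar
= sqrt(2 * 9.109e-31 * 3.0278e-19) / 1.055e-34
= 7.0398e+09 /m
2*kappa*L = 2 * 7.0398e+09 * 0.48e-9
= 6.7582
T = exp(-6.7582) = 1.161313e-03

1.161313e-03


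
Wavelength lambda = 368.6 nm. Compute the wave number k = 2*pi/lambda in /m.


k = 2 * pi / lambda
= 6.2832 / (368.6e-9)
= 6.2832 / 3.6860e-07
= 1.7046e+07 /m

1.7046e+07


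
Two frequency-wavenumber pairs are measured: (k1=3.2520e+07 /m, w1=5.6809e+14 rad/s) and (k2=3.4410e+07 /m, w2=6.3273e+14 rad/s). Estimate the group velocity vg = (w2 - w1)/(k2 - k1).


vg = (w2 - w1) / (k2 - k1)
= (6.3273e+14 - 5.6809e+14) / (3.4410e+07 - 3.2520e+07)
= 6.4640e+13 / 1.8900e+06
= 3.4201e+07 m/s

3.4201e+07


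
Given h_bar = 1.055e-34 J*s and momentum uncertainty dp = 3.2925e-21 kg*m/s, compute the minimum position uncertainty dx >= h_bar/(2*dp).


dx = h_bar / (2 * dp)
= 1.055e-34 / (2 * 3.2925e-21)
= 1.055e-34 / 6.5850e-21
= 1.6021e-14 m

1.6021e-14


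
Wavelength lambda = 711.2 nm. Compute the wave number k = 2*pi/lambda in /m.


k = 2 * pi / lambda
= 6.2832 / (711.2e-9)
= 6.2832 / 7.1120e-07
= 8.8346e+06 /m

8.8346e+06


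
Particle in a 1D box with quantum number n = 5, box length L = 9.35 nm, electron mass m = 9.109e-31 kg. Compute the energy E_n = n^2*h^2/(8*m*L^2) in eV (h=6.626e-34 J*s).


E = n^2 * h^2 / (8 * m * L^2)
= 5^2 * (6.626e-34)^2 / (8 * 9.109e-31 * (9.35e-9)^2)
= 25 * 4.3904e-67 / (8 * 9.109e-31 * 8.7423e-17)
= 1.7229e-20 J
= 0.1075 eV

0.1075


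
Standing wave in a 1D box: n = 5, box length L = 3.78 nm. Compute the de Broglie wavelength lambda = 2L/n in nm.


lambda = 2L / n
= 2 * 3.78 / 5
= 7.56 / 5
= 1.512 nm

1.512


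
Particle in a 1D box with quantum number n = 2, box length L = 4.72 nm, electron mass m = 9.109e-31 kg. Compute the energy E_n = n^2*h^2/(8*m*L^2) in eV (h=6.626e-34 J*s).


E = n^2 * h^2 / (8 * m * L^2)
= 2^2 * (6.626e-34)^2 / (8 * 9.109e-31 * (4.72e-9)^2)
= 4 * 4.3904e-67 / (8 * 9.109e-31 * 2.2278e-17)
= 1.0817e-20 J
= 0.0675 eV

0.0675


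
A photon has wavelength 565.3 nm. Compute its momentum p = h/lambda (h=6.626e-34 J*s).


p = h / lambda
= 6.626e-34 / (565.3e-9)
= 6.626e-34 / 5.6530e-07
= 1.1721e-27 kg*m/s

1.1721e-27


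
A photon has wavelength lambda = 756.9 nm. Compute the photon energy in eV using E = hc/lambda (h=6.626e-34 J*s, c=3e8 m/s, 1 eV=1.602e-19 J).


E = hc / lambda
= (6.626e-34)(3e8) / (756.9e-9)
= 1.9878e-25 / 7.5690e-07
= 2.6262e-19 J
Converting to eV: 2.6262e-19 / 1.602e-19
= 1.6393 eV

1.6393


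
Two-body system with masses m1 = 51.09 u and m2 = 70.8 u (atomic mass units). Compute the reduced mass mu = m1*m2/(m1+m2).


mu = m1 * m2 / (m1 + m2)
= 51.09 * 70.8 / (51.09 + 70.8)
= 3617.172 / 121.89
= 29.6757 u

29.6757


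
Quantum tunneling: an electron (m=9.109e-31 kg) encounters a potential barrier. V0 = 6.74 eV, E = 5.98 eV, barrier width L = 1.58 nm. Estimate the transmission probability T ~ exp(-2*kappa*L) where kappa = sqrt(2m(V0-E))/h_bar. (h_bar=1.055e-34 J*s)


V0 - E = 0.76 eV = 1.2175e-19 J
kappa = sqrt(2 * m * (V0-E)) / h_bar
= sqrt(2 * 9.109e-31 * 1.2175e-19) / 1.055e-34
= 4.4641e+09 /m
2*kappa*L = 2 * 4.4641e+09 * 1.58e-9
= 14.1066
T = exp(-14.1066) = 7.474325e-07

7.474325e-07


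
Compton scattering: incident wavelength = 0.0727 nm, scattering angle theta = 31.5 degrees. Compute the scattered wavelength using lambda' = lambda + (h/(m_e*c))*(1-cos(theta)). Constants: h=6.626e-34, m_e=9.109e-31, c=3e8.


Compton wavelength: h/(m_e*c) = 2.4247e-12 m
d_lambda = 2.4247e-12 * (1 - cos(31.5 deg))
= 2.4247e-12 * 0.14736
= 3.5730e-13 m = 0.000357 nm
lambda' = 0.0727 + 0.000357
= 0.073057 nm

0.073057


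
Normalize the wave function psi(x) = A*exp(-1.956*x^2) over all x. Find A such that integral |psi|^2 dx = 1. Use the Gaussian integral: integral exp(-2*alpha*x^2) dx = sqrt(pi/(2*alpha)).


integral |psi|^2 dx = A^2 * sqrt(pi/(2*alpha)) = 1
A^2 = sqrt(2*alpha/pi)
= sqrt(2 * 1.956 / pi)
= 1.115898
A = sqrt(1.115898)
= 1.0564

1.0564


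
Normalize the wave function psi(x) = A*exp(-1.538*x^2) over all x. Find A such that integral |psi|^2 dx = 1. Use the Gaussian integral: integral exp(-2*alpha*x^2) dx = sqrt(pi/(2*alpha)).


integral |psi|^2 dx = A^2 * sqrt(pi/(2*alpha)) = 1
A^2 = sqrt(2*alpha/pi)
= sqrt(2 * 1.538 / pi)
= 0.989506
A = sqrt(0.989506)
= 0.9947

0.9947


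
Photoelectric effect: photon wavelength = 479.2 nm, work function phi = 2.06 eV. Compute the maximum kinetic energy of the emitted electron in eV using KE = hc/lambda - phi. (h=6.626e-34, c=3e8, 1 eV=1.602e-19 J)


E_photon = hc / lambda
= (6.626e-34)(3e8) / (479.2e-9)
= 4.1482e-19 J
= 2.5894 eV
KE = E_photon - phi
= 2.5894 - 2.06
= 0.5294 eV

0.5294


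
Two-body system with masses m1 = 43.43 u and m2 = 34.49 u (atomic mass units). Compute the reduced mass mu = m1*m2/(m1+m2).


mu = m1 * m2 / (m1 + m2)
= 43.43 * 34.49 / (43.43 + 34.49)
= 1497.9007 / 77.92
= 19.2236 u

19.2236


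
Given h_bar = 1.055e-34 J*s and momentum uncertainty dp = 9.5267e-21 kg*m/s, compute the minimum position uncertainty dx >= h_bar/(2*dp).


dx = h_bar / (2 * dp)
= 1.055e-34 / (2 * 9.5267e-21)
= 1.055e-34 / 1.9053e-20
= 5.5371e-15 m

5.5371e-15


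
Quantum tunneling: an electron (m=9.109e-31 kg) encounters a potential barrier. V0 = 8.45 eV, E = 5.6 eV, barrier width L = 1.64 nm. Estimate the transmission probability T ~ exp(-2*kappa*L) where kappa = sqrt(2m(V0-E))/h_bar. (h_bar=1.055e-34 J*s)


V0 - E = 2.85 eV = 4.5657e-19 J
kappa = sqrt(2 * m * (V0-E)) / h_bar
= sqrt(2 * 9.109e-31 * 4.5657e-19) / 1.055e-34
= 8.6447e+09 /m
2*kappa*L = 2 * 8.6447e+09 * 1.64e-9
= 28.3547
T = exp(-28.3547) = 4.849534e-13

4.849534e-13


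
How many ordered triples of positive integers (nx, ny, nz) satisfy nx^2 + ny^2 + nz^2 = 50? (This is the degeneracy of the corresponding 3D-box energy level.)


Enumerate all (nx, ny, nz) with nx^2 + ny^2 + nz^2 = 50:
(3,4,5)
(3,5,4)
(4,3,5)
(4,5,3)
(5,3,4)
(5,4,3)
Total degeneracy = 6

6


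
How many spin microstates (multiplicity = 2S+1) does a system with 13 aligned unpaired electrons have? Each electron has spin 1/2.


Total spin S = N * (1/2) = 13 * 0.5 = 6.5
Spin multiplicity = 2S + 1
= 2 * 6.5 + 1
= 14

14


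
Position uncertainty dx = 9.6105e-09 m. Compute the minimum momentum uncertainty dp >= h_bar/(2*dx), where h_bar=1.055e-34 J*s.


dp = h_bar / (2 * dx)
= 1.055e-34 / (2 * 9.6105e-09)
= 1.055e-34 / 1.9221e-08
= 5.4888e-27 kg*m/s

5.4888e-27


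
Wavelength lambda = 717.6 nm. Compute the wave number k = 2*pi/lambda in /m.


k = 2 * pi / lambda
= 6.2832 / (717.6e-9)
= 6.2832 / 7.1760e-07
= 8.7558e+06 /m

8.7558e+06


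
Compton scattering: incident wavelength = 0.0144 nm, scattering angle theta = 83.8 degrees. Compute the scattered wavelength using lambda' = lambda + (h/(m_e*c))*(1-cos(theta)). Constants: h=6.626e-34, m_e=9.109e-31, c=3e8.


Compton wavelength: h/(m_e*c) = 2.4247e-12 m
d_lambda = 2.4247e-12 * (1 - cos(83.8 deg))
= 2.4247e-12 * 0.892001
= 2.1628e-12 m = 0.002163 nm
lambda' = 0.0144 + 0.002163
= 0.016563 nm

0.016563


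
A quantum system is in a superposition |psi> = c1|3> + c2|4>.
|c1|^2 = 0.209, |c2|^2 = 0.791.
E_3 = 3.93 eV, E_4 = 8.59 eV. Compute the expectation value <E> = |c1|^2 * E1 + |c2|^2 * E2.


<E> = |c1|^2 * E1 + |c2|^2 * E2
= 0.209 * 3.93 + 0.791 * 8.59
= 0.8214 + 6.7947
= 7.6161 eV

7.6161


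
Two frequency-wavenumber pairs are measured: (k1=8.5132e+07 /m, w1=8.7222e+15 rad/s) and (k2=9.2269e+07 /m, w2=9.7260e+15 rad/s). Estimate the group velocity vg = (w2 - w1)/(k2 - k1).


vg = (w2 - w1) / (k2 - k1)
= (9.7260e+15 - 8.7222e+15) / (9.2269e+07 - 8.5132e+07)
= 1.0038e+15 / 7.1370e+06
= 1.4065e+08 m/s

1.4065e+08


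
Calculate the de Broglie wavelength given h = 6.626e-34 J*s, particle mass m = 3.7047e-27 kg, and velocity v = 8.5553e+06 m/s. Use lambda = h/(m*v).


lambda = h / (m * v)
= 6.626e-34 / (3.7047e-27 * 8.5553e+06)
= 6.626e-34 / 3.1695e-20
= 2.0906e-14 m

2.0906e-14


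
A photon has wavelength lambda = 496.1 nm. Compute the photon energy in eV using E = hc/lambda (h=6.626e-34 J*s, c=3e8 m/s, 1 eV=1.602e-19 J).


E = hc / lambda
= (6.626e-34)(3e8) / (496.1e-9)
= 1.9878e-25 / 4.9610e-07
= 4.0069e-19 J
Converting to eV: 4.0069e-19 / 1.602e-19
= 2.5012 eV

2.5012
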